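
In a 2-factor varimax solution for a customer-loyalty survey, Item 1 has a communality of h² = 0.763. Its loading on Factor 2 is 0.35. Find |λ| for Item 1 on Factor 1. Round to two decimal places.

0.80

Under orthogonal rotation h² = Σλ², so λ_Factor 1² = h² − (0.1225) = 0.763 − 0.1225 = 0.6405.
|λ| = √0.6405 = 0.8003.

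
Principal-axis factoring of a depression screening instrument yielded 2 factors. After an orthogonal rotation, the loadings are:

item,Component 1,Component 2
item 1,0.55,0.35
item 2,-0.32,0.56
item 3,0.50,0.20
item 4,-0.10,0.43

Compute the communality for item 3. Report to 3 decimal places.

0.290

h² = 0.50² + 0.20² = 0.2500 + 0.0400 = 0.2900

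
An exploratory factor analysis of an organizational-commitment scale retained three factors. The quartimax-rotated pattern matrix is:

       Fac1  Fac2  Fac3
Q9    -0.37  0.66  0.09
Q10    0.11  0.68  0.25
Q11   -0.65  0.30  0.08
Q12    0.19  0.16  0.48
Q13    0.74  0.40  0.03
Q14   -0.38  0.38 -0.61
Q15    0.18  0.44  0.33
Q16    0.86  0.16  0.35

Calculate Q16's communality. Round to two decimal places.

0.89

h² = 0.86² + 0.16² + 0.35² = 0.7396 + 0.0256 + 0.1225 = 0.8877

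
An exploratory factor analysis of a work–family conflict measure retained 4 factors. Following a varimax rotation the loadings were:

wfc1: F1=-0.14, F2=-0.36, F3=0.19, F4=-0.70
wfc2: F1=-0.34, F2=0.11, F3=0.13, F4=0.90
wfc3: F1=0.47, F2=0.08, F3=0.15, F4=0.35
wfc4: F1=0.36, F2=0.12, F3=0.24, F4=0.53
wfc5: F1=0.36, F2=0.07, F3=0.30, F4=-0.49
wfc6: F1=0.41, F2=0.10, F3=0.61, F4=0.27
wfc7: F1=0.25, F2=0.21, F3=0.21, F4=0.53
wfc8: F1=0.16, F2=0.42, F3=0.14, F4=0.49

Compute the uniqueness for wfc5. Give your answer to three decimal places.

h² = 0.36² + 0.07² + 0.30² + (-0.49)² = 0.1296 + 0.0049 + 0.0900 + 0.2401 = 0.4646
Uniqueness u² = 1 − h² = 1 − 0.4646 = 0.5354

0.535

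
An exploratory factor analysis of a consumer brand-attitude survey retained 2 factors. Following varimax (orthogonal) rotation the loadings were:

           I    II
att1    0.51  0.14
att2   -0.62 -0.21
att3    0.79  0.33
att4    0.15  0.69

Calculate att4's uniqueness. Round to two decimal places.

h² = 0.15² + 0.69² = 0.0225 + 0.4761 = 0.4986
Uniqueness u² = 1 − h² = 1 − 0.4986 = 0.5014

0.50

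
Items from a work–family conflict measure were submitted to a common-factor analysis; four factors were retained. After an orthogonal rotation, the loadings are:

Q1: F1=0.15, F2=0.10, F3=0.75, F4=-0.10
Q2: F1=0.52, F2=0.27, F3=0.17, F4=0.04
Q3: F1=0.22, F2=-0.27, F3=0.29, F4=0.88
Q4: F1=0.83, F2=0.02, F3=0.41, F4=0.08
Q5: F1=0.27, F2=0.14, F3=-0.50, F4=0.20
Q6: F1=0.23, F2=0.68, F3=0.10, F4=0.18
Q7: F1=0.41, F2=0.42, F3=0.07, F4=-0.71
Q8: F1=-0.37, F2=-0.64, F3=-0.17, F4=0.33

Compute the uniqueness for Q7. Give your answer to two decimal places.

h² = 0.41² + 0.42² + 0.07² + (-0.71)² = 0.1681 + 0.1764 + 0.0049 + 0.5041 = 0.8535
Uniqueness u² = 1 − h² = 1 − 0.8535 = 0.1465

0.15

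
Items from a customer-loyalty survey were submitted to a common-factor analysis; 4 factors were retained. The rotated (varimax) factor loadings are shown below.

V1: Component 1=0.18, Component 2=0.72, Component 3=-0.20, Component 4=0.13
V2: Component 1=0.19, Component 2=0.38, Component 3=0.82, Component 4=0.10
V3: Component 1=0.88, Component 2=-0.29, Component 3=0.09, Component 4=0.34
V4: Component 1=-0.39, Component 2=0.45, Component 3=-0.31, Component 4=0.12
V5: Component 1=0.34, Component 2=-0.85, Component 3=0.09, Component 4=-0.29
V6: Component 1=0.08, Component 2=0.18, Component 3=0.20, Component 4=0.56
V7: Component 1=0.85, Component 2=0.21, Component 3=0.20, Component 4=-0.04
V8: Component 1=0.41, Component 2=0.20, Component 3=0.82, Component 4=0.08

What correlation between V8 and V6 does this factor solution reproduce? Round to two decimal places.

0.28

r̂ = Σ λ_i·λ_j across factors = (0.41)(0.08) + (0.20)(0.18) + (0.82)(0.20) + (0.08)(0.56)
  = +0.0328 +0.0360 +0.1640 +0.0448 = 0.2776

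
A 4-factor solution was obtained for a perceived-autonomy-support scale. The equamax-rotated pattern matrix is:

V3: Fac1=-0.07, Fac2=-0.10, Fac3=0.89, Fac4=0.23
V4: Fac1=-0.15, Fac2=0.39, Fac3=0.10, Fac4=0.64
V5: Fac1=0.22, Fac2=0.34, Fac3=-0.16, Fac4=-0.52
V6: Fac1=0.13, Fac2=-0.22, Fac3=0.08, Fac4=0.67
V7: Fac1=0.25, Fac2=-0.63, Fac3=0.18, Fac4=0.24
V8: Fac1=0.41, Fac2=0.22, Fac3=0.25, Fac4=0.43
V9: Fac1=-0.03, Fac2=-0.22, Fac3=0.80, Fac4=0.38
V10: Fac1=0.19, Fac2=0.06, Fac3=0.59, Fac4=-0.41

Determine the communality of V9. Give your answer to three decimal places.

0.834

h² = (-0.03)² + (-0.22)² + 0.80² + 0.38² = 0.0009 + 0.0484 + 0.6400 + 0.1444 = 0.8337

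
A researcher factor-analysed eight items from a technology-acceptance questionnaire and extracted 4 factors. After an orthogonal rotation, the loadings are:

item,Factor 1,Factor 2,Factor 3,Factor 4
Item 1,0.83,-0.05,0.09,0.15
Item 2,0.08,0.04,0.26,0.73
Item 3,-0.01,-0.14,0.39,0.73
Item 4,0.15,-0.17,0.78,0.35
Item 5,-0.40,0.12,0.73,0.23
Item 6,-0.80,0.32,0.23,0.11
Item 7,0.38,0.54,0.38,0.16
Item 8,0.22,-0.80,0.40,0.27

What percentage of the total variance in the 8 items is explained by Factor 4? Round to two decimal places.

17.18%

SS loadings for Factor 4 = 0.15² + 0.73² + 0.73² + 0.35² + 0.23² + 0.11² + 0.16² + 0.27² = 1.3743
With 8 standardized items, total variance = 8. Proportion = 1.3743/8 = 0.1718 → 17.18%.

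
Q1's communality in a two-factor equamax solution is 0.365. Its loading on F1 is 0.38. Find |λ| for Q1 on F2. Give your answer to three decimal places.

Under orthogonal rotation h² = Σλ², so λ_F2² = h² − (0.1444) = 0.365 − 0.1444 = 0.2206.
|λ| = √0.2206 = 0.4697.

0.470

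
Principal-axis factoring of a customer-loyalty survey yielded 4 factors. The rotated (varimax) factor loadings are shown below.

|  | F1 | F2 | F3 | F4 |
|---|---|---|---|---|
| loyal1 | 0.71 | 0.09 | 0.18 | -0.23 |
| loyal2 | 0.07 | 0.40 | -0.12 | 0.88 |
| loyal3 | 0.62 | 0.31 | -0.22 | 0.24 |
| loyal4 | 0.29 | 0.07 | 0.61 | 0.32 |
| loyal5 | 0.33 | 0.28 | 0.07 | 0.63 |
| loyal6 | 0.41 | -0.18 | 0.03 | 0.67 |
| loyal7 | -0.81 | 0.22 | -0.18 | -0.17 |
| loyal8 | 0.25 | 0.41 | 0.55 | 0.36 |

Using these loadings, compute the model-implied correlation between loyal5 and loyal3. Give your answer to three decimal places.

0.427

r̂ = Σ λ_i·λ_j across factors = (0.33)(0.62) + (0.28)(0.31) + (0.07)(-0.22) + (0.63)(0.24)
  = +0.2046 +0.0868 -0.0154 +0.1512 = 0.4272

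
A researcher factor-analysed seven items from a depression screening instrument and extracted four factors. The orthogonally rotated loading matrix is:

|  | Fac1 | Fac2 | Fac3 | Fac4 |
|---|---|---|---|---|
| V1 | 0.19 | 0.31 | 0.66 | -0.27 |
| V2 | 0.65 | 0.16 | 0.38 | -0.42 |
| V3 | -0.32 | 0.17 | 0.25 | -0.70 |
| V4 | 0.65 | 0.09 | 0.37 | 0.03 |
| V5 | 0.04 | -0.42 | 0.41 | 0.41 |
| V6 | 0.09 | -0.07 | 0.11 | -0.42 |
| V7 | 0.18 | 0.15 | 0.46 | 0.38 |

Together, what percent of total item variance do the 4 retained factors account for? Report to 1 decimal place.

SS loadings by factor: 1.0256, 0.3625, 1.1712, 1.2291; total = 3.7884.
Total variance with 7 standardized items is 7, so the solution explains 3.7884/7 = 0.5412 = 54.12%.

54.1%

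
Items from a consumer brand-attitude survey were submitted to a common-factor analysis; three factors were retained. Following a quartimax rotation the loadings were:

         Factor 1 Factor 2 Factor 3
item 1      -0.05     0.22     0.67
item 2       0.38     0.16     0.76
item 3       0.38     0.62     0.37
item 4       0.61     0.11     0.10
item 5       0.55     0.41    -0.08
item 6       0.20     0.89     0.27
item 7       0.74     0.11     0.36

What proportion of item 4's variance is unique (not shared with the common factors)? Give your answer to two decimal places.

h² = 0.61² + 0.11² + 0.10² = 0.3721 + 0.0121 + 0.0100 = 0.3942
Uniqueness u² = 1 − h² = 1 − 0.3942 = 0.6058

0.61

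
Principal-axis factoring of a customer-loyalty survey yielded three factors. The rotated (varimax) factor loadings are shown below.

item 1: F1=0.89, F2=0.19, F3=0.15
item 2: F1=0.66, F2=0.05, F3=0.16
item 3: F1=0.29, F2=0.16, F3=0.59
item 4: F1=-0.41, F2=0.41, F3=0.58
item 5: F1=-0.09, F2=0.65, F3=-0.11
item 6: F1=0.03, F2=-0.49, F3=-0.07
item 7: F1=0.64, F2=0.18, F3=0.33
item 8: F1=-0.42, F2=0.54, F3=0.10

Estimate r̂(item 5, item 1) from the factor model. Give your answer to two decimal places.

r̂ = Σ λ_i·λ_j across factors = (-0.09)(0.89) + (0.65)(0.19) + (-0.11)(0.15)
  = -0.0801 +0.1235 -0.0165 = 0.0269

0.03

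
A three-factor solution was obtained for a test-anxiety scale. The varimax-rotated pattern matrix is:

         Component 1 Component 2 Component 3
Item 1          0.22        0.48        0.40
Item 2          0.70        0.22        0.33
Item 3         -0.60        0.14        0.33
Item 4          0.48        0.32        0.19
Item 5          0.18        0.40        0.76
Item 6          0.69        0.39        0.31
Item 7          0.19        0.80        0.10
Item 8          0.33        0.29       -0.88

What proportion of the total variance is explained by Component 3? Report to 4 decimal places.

0.2340

SS loadings for Component 3 = 0.40² + 0.33² + 0.33² + 0.19² + 0.76² + 0.31² + 0.10² + (-0.88)² = 1.8720
Proportion of variance = 1.8720 / 8 = 0.2340.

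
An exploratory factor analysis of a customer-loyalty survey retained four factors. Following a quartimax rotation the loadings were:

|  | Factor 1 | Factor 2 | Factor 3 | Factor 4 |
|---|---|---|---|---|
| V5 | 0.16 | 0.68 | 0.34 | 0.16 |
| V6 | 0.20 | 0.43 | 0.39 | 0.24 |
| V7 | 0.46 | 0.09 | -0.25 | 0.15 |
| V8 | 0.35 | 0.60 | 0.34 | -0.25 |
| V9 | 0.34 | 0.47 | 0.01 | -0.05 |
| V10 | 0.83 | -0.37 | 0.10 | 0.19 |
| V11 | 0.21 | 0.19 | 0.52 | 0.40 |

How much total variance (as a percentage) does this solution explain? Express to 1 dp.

53.6%

Communalities: 0.6292, 0.4346, 0.3047, 0.6606, 0.3391, 0.8719, 0.5106; Σh² = 3.7507.
Total variance with 7 standardized items is 7, so the solution explains 3.7507/7 = 0.5358 = 53.58%.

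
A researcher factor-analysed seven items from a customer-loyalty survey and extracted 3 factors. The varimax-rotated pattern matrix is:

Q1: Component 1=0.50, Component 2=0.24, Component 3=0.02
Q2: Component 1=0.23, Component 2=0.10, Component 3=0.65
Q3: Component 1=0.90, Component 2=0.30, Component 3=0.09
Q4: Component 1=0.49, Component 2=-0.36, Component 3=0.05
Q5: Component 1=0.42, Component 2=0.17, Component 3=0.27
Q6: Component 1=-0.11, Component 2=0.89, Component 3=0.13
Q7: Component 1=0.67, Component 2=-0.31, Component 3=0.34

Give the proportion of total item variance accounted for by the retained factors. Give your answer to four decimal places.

SS loadings by factor: 1.9904, 1.2043, 0.6389; total = 3.8336.
Total variance with 7 standardized items is 7, so the solution explains 3.8336/7 = 0.5477.

0.5477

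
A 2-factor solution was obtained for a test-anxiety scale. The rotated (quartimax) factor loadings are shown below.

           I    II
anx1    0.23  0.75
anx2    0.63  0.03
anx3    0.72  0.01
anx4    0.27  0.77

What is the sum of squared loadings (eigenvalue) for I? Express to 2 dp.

1.04

SS loadings for I = 0.23² + 0.63² + 0.72² + 0.27² = 0.0529 + 0.3969 + 0.5184 + 0.0729 = 1.0411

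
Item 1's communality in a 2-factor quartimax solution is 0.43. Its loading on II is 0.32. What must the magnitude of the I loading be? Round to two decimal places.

0.57

Under orthogonal rotation h² = Σλ², so λ_I² = h² − (0.1024) = 0.43 − 0.1024 = 0.3276.
|λ| = √0.3276 = 0.5724.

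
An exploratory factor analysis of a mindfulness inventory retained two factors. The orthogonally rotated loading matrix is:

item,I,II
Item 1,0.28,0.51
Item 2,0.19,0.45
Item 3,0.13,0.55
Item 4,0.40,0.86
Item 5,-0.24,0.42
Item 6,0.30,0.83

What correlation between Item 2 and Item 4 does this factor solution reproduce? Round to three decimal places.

0.463

r̂ = Σ λ_i·λ_j across factors = (0.19)(0.40) + (0.45)(0.86)
  = +0.0760 +0.3870 = 0.4630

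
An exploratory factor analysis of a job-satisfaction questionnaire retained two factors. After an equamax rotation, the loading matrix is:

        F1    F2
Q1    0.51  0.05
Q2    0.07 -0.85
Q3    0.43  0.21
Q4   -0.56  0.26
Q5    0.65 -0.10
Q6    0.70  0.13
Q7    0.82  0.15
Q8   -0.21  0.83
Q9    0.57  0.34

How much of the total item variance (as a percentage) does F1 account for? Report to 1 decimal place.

SS loadings for F1 = 0.51² + 0.07² + 0.43² + (-0.56)² + 0.65² + 0.70² + 0.82² + (-0.21)² + 0.57² = 2.7174
With 9 standardized items, total variance = 9. Proportion = 2.7174/9 = 0.3019 → 30.19%.

30.2%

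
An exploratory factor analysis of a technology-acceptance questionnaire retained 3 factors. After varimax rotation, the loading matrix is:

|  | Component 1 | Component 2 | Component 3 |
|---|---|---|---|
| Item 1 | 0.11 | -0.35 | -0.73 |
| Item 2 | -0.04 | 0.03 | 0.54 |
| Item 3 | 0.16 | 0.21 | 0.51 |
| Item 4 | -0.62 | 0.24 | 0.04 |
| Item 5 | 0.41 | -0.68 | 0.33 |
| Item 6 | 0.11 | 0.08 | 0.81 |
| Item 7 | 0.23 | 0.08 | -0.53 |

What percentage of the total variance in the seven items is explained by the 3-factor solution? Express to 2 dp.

SS loadings by factor: 0.6568, 0.7003, 2.1321; total = 3.4892.
Total variance with 7 standardized items is 7, so the solution explains 3.4892/7 = 0.4985 = 49.85%.

49.85%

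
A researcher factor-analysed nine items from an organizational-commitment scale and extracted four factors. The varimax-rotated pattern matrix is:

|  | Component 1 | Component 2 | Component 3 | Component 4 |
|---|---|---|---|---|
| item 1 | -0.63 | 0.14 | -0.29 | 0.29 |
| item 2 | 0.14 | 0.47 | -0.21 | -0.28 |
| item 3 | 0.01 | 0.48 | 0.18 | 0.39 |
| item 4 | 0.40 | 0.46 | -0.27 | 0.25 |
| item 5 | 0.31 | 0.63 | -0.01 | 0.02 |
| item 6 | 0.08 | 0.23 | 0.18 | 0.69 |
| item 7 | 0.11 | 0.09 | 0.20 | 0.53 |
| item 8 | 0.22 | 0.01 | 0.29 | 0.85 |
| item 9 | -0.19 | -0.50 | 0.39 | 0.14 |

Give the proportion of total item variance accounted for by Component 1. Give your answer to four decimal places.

SS loadings for Component 1 = (-0.63)² + 0.14² + 0.01² + 0.40² + 0.31² + 0.08² + 0.11² + 0.22² + (-0.19)² = 0.7757
Proportion of variance = 0.7757 / 9 = 0.0862.

0.0862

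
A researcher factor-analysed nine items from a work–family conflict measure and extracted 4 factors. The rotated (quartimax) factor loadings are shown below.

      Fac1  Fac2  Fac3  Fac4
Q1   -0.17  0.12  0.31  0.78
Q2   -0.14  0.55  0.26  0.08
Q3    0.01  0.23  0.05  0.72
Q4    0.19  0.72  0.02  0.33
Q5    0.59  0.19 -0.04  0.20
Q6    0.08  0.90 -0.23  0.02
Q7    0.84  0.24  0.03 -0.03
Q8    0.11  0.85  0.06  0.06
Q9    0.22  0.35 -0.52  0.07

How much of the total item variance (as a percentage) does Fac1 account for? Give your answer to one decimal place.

13.4%

SS loadings for Fac1 = (-0.17)² + (-0.14)² + 0.01² + 0.19² + 0.59² + 0.08² + 0.84² + 0.11² + 0.22² = 1.2053
With 9 standardized items, total variance = 9. Proportion = 1.2053/9 = 0.1339 → 13.39%.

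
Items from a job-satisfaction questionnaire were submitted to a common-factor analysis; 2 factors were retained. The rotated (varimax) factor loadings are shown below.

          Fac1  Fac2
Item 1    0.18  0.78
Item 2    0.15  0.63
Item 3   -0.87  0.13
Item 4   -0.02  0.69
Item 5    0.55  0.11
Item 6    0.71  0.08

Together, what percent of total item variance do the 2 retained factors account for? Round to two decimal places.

52.26%

SS loadings by factor: 1.6188, 1.5168; total = 3.1356.
Total variance with 6 standardized items is 6, so the solution explains 3.1356/6 = 0.5226 = 52.26%.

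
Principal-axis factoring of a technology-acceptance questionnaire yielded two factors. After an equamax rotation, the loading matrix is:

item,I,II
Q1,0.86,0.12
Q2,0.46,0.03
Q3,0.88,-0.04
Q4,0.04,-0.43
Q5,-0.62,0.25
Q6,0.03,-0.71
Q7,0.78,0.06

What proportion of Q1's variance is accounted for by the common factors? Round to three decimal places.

h² = 0.86² + 0.12² = 0.7396 + 0.0144 = 0.7540

0.754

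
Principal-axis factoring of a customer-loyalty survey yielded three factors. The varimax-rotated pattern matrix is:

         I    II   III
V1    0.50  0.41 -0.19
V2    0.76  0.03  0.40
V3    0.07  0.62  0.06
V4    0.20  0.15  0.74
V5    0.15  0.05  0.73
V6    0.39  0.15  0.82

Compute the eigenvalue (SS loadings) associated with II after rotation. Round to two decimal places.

SS loadings for II = 0.41² + 0.03² + 0.62² + 0.15² + 0.05² + 0.15² = 0.1681 + 0.0009 + 0.3844 + 0.0225 + 0.0025 + 0.0225 = 0.6009

0.60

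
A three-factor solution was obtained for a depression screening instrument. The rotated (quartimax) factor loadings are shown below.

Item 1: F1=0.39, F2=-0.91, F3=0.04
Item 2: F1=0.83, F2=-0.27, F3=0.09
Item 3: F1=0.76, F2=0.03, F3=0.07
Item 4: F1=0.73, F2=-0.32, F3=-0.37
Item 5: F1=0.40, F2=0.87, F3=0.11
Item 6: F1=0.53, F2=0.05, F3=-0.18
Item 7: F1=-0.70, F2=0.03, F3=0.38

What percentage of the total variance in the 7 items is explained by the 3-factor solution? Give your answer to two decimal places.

SS loadings by factor: 2.8824, 1.7646, 0.3404; total = 4.9874.
Total variance with 7 standardized items is 7, so the solution explains 4.9874/7 = 0.7125 = 71.25%.

71.25%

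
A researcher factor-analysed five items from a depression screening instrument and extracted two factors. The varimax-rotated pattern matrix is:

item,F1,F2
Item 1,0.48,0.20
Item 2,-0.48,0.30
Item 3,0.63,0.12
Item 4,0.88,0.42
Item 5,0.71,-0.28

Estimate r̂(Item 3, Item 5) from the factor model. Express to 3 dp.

r̂ = Σ λ_i·λ_j across factors = (0.63)(0.71) + (0.12)(-0.28)
  = +0.4473 -0.0336 = 0.4137

0.414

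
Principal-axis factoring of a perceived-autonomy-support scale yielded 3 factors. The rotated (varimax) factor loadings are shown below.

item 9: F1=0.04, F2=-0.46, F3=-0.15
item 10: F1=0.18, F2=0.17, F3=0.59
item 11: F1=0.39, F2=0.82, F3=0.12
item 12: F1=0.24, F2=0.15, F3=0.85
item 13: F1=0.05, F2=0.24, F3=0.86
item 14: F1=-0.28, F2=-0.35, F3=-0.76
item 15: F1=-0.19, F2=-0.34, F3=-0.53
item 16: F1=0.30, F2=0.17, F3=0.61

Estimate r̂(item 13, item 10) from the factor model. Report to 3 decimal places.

r̂ = Σ λ_i·λ_j across factors = (0.05)(0.18) + (0.24)(0.17) + (0.86)(0.59)
  = +0.0090 +0.0408 +0.5074 = 0.5572

0.557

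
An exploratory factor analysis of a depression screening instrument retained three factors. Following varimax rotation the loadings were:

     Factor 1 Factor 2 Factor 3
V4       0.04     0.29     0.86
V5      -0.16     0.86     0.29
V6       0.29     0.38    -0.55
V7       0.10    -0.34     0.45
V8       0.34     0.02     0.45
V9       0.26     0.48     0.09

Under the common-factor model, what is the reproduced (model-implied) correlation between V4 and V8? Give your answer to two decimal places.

r̂ = Σ λ_i·λ_j across factors = (0.04)(0.34) + (0.29)(0.02) + (0.86)(0.45)
  = +0.0136 +0.0058 +0.3870 = 0.4064

0.41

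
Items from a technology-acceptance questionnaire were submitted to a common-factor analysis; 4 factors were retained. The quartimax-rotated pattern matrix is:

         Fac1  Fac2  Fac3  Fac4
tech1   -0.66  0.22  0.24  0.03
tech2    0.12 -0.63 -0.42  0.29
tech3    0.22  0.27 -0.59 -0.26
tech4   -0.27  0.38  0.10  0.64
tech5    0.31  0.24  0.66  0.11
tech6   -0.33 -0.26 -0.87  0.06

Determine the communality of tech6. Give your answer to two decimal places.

0.94

h² = (-0.33)² + (-0.26)² + (-0.87)² + 0.06² = 0.1089 + 0.0676 + 0.7569 + 0.0036 = 0.9370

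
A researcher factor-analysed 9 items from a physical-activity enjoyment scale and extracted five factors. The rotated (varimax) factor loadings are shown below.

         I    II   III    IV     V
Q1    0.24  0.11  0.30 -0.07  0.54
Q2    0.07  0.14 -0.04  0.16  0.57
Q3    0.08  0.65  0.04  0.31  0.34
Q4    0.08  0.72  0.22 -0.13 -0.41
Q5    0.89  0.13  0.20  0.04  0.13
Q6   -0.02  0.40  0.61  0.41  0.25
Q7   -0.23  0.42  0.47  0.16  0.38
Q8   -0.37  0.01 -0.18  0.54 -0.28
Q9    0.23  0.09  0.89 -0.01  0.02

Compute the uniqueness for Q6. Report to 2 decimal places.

0.24

h² = (-0.02)² + 0.40² + 0.61² + 0.41² + 0.25² = 0.0004 + 0.1600 + 0.3721 + 0.1681 + 0.0625 = 0.7631
Uniqueness u² = 1 − h² = 1 − 0.7631 = 0.2369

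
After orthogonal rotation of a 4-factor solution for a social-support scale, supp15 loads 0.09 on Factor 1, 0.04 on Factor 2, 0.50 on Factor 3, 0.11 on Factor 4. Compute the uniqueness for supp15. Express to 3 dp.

0.728

h² = 0.09² + 0.04² + 0.50² + 0.11² = 0.0081 + 0.0016 + 0.2500 + 0.0121 = 0.2718
Uniqueness u² = 1 − h² = 1 − 0.2718 = 0.7282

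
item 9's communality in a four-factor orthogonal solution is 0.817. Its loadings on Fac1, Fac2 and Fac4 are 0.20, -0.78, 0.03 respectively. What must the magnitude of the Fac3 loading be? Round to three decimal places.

0.410

Under orthogonal rotation h² = Σλ², so λ_Fac3² = h² − (0.6493) = 0.817 − 0.6493 = 0.1677.
|λ| = √0.1677 = 0.4095.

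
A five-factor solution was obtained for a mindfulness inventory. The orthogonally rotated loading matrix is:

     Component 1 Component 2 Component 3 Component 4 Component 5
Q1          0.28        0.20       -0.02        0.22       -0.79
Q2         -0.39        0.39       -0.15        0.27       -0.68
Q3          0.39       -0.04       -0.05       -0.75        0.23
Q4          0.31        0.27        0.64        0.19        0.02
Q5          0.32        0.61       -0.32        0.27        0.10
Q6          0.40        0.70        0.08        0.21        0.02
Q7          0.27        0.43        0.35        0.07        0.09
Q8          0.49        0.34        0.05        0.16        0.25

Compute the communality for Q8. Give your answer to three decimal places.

h² = 0.49² + 0.34² + 0.05² + 0.16² + 0.25² = 0.2401 + 0.1156 + 0.0025 + 0.0256 + 0.0625 = 0.4463

0.446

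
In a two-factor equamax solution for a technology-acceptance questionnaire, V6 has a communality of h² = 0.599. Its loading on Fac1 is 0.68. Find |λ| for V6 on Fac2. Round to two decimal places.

Under orthogonal rotation h² = Σλ², so λ_Fac2² = h² − (0.4624) = 0.599 − 0.4624 = 0.1366.
|λ| = √0.1366 = 0.3696.

0.37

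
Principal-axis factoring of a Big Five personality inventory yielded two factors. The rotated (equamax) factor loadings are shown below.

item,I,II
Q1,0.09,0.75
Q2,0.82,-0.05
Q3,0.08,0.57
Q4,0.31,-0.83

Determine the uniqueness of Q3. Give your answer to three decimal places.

0.669

h² = 0.08² + 0.57² = 0.0064 + 0.3249 = 0.3313
Uniqueness u² = 1 − h² = 1 − 0.3313 = 0.6687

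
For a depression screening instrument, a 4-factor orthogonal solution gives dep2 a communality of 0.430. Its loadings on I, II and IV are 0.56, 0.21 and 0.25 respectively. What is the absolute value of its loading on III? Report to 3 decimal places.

Under orthogonal rotation h² = Σλ², so λ_III² = h² − (0.4202) = 0.430 − 0.4202 = 0.0098.
|λ| = √0.0098 = 0.0990.

0.099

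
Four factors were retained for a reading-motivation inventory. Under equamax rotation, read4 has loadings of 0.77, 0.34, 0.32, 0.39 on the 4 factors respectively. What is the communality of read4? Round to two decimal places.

0.96

h² = 0.77² + 0.34² + 0.32² + 0.39² = 0.5929 + 0.1156 + 0.1024 + 0.1521 = 0.9630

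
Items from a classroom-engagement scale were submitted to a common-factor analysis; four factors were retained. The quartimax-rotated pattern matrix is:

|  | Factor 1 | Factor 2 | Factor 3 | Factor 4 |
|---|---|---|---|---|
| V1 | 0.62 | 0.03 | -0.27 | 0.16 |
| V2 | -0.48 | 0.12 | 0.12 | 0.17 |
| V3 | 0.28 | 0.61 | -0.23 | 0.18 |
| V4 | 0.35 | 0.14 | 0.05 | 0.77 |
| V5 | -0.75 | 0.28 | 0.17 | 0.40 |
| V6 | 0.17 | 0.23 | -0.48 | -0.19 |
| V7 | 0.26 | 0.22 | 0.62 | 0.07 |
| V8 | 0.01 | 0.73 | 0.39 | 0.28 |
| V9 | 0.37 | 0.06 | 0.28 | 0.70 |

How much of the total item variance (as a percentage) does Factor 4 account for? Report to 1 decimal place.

16.1%

SS loadings for Factor 4 = 0.16² + 0.17² + 0.18² + 0.77² + 0.40² + (-0.19)² + 0.07² + 0.28² + 0.70² = 1.4492
With 9 standardized items, total variance = 9. Proportion = 1.4492/9 = 0.1610 → 16.10%.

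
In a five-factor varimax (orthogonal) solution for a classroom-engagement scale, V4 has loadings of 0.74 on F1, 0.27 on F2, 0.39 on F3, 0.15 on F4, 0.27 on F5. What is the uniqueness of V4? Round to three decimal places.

h² = 0.74² + 0.27² + 0.39² + 0.15² + 0.27² = 0.5476 + 0.0729 + 0.1521 + 0.0225 + 0.0729 = 0.8680
Uniqueness u² = 1 − h² = 1 − 0.8680 = 0.1320

0.132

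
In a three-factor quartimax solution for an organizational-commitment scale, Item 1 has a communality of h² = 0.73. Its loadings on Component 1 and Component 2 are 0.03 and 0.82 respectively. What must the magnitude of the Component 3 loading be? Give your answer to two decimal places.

0.24

Under orthogonal rotation h² = Σλ², so λ_Component 3² = h² − (0.6733) = 0.73 − 0.6733 = 0.0567.
|λ| = √0.0567 = 0.2381.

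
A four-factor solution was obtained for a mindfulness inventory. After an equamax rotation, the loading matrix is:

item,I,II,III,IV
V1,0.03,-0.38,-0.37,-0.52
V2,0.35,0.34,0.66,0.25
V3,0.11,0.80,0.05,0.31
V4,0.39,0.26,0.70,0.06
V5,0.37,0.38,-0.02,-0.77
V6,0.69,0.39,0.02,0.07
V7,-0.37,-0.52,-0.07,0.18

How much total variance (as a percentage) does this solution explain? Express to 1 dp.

67.2%

SS loadings by factor: 1.0375, 1.5345, 1.0707, 1.0628; total = 4.7055.
Total variance with 7 standardized items is 7, so the solution explains 4.7055/7 = 0.6722 = 67.22%.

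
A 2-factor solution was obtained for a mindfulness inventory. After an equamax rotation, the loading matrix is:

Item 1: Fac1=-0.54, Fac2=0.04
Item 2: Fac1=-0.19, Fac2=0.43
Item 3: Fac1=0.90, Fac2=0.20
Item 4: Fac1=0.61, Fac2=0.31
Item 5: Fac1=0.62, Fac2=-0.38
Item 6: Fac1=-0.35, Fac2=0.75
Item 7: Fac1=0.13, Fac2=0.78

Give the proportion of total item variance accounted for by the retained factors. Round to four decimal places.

Communalities: 0.2932, 0.2210, 0.8500, 0.4682, 0.5288, 0.6850, 0.6253; Σh² = 3.6715.
Total variance with 7 standardized items is 7, so the solution explains 3.6715/7 = 0.5245.

0.5245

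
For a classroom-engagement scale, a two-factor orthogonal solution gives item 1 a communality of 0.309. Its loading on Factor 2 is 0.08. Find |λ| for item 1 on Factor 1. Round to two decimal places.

Under orthogonal rotation h² = Σλ², so λ_Factor 1² = h² − (0.0064) = 0.309 − 0.0064 = 0.3026.
|λ| = √0.3026 = 0.5501.

0.55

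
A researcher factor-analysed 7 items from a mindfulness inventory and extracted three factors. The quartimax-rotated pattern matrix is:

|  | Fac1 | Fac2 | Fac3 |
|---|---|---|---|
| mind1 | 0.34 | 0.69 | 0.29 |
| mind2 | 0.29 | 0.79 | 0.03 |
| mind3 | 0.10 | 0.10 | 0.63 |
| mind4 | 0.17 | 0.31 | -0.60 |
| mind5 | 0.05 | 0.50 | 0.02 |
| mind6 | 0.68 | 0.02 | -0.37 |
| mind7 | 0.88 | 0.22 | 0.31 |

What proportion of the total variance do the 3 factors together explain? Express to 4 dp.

0.5798

Communalities: 0.6758, 0.7091, 0.4169, 0.4850, 0.2529, 0.5997, 0.9189; Σh² = 4.0583.
Total variance with 7 standardized items is 7, so the solution explains 4.0583/7 = 0.5798.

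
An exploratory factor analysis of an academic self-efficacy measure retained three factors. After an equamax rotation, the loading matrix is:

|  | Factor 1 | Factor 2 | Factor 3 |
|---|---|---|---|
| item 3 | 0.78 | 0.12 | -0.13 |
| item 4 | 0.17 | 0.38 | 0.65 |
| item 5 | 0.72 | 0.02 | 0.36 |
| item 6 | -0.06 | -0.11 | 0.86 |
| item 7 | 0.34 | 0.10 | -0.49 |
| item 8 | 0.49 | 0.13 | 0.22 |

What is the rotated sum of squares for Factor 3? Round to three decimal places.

1.597

SS loadings for Factor 3 = (-0.13)² + 0.65² + 0.36² + 0.86² + (-0.49)² + 0.22² = 0.0169 + 0.4225 + 0.1296 + 0.7396 + 0.2401 + 0.0484 = 1.5971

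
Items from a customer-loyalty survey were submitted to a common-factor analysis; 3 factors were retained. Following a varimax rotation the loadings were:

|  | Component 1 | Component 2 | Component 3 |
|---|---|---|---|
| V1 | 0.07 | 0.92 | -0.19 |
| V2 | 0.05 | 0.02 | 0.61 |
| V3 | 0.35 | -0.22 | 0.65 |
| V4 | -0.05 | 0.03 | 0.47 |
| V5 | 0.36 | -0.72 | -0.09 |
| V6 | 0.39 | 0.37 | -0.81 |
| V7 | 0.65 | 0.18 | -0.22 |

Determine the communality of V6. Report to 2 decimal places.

h² = 0.39² + 0.37² + (-0.81)² = 0.1521 + 0.1369 + 0.6561 = 0.9451

0.95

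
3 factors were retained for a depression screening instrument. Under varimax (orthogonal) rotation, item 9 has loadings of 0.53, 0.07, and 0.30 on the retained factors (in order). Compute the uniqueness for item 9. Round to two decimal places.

h² = 0.53² + 0.07² + 0.30² = 0.2809 + 0.0049 + 0.0900 = 0.3758
Uniqueness u² = 1 − h² = 1 − 0.3758 = 0.6242

0.62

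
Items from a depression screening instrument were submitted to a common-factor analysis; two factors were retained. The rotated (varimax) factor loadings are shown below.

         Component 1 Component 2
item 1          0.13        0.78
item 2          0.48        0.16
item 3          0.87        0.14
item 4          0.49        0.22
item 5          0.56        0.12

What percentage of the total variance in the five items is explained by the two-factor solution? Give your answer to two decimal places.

SS loadings by factor: 1.5579, 0.7164; total = 2.2743.
Total variance with 5 standardized items is 5, so the solution explains 2.2743/5 = 0.4549 = 45.49%.

45.49%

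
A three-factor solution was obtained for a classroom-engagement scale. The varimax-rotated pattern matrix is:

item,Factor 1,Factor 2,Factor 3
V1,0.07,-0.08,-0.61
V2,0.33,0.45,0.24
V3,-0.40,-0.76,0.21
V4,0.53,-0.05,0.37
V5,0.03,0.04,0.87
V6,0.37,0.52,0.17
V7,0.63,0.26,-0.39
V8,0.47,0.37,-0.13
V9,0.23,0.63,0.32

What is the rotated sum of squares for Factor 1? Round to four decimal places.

SS loadings for Factor 1 = 0.07² + 0.33² + (-0.40)² + 0.53² + 0.03² + 0.37² + 0.63² + 0.47² + 0.23² = 0.0049 + 0.1089 + 0.1600 + 0.2809 + 0.0009 + 0.1369 + 0.3969 + 0.2209 + 0.0529 = 1.3632

1.3632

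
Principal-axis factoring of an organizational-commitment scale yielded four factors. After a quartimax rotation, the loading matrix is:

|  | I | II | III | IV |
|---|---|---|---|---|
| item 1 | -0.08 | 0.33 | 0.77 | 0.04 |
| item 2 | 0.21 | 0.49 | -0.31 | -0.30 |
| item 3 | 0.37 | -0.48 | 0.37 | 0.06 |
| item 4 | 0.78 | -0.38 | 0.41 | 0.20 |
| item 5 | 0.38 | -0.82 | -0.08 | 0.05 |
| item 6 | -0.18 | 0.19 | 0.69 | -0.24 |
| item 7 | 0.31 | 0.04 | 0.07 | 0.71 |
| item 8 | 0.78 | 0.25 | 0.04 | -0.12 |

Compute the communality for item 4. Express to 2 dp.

h² = 0.78² + (-0.38)² + 0.41² + 0.20² = 0.6084 + 0.1444 + 0.1681 + 0.0400 = 0.9609

0.96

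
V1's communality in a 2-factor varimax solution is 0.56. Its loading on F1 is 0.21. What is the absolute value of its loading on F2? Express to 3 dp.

Under orthogonal rotation h² = Σλ², so λ_F2² = h² − (0.0441) = 0.56 − 0.0441 = 0.5159.
|λ| = √0.5159 = 0.7183.

0.718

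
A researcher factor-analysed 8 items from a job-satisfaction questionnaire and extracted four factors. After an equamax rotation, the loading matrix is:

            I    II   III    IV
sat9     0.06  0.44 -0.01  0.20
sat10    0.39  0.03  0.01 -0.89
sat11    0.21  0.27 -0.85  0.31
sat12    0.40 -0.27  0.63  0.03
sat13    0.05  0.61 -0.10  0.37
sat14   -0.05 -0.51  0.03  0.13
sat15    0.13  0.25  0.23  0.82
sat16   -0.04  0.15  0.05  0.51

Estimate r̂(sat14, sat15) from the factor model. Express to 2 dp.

-0.02

r̂ = Σ λ_i·λ_j across factors = (-0.05)(0.13) + (-0.51)(0.25) + (0.03)(0.23) + (0.13)(0.82)
  = -0.0065 -0.1275 +0.0069 +0.1066 = -0.0205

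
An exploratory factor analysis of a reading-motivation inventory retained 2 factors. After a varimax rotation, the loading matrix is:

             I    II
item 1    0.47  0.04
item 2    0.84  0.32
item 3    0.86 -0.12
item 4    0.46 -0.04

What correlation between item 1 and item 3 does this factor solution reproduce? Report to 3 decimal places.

r̂ = Σ λ_i·λ_j across factors = (0.47)(0.86) + (0.04)(-0.12)
  = +0.4042 -0.0048 = 0.3994

0.399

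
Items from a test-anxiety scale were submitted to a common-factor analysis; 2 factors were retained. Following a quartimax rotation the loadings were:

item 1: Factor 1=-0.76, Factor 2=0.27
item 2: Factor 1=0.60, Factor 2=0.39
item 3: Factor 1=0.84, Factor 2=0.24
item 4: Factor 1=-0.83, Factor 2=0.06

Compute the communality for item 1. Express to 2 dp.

0.65

h² = (-0.76)² + 0.27² = 0.5776 + 0.0729 = 0.6505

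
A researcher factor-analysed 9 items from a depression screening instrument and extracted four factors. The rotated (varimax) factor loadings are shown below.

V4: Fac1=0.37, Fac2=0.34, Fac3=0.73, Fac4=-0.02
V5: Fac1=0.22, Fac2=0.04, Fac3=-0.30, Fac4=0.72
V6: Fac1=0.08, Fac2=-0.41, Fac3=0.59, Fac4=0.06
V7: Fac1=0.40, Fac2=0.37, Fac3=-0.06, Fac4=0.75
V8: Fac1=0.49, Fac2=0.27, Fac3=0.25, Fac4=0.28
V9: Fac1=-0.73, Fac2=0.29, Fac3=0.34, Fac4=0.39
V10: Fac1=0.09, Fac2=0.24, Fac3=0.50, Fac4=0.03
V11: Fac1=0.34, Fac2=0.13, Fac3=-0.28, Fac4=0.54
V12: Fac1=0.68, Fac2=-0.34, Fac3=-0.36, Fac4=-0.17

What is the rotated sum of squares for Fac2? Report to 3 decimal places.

0.769

SS loadings for Fac2 = 0.34² + 0.04² + (-0.41)² + 0.37² + 0.27² + 0.29² + 0.24² + 0.13² + (-0.34)² = 0.1156 + 0.0016 + 0.1681 + 0.1369 + 0.0729 + 0.0841 + 0.0576 + 0.0169 + 0.1156 = 0.7693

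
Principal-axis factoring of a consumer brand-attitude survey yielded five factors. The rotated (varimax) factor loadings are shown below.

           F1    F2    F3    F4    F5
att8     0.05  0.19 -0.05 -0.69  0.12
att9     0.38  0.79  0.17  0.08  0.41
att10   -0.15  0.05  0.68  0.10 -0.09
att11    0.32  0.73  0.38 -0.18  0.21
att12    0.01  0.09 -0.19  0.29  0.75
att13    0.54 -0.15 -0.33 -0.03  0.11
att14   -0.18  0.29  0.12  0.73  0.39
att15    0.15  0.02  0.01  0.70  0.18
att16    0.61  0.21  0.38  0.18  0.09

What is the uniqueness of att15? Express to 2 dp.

0.45

h² = 0.15² + 0.02² + 0.01² + 0.70² + 0.18² = 0.0225 + 0.0004 + 0.0001 + 0.4900 + 0.0324 = 0.5454
Uniqueness u² = 1 − h² = 1 − 0.5454 = 0.4546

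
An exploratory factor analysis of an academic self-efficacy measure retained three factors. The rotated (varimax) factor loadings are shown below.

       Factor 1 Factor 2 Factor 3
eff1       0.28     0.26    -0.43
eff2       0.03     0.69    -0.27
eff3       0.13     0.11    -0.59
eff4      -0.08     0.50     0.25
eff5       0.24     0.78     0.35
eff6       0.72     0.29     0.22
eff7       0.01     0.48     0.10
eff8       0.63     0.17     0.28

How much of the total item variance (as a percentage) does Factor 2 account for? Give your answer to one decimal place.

SS loadings for Factor 2 = 0.26² + 0.69² + 0.11² + 0.50² + 0.78² + 0.29² + 0.48² + 0.17² = 1.7576
With 8 standardized items, total variance = 8. Proportion = 1.7576/8 = 0.2197 → 21.97%.

22.0%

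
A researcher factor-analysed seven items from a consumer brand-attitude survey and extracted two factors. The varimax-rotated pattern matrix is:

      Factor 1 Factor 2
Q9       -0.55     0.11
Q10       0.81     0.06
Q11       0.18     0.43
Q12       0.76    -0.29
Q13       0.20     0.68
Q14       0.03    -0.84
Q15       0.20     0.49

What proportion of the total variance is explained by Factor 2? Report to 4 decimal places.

0.2418

SS loadings for Factor 2 = 0.11² + 0.06² + 0.43² + (-0.29)² + 0.68² + (-0.84)² + 0.49² = 1.6928
Proportion of variance = 1.6928 / 7 = 0.2418.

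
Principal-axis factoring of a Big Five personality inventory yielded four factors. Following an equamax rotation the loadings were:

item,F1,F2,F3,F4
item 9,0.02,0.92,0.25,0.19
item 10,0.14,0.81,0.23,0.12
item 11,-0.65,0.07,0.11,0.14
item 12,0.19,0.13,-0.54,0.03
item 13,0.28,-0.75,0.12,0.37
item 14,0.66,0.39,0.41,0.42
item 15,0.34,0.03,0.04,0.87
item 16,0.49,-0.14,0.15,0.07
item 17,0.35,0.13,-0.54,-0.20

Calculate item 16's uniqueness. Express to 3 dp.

0.713

h² = 0.49² + (-0.14)² + 0.15² + 0.07² = 0.2401 + 0.0196 + 0.0225 + 0.0049 = 0.2871
Uniqueness u² = 1 − h² = 1 − 0.2871 = 0.7129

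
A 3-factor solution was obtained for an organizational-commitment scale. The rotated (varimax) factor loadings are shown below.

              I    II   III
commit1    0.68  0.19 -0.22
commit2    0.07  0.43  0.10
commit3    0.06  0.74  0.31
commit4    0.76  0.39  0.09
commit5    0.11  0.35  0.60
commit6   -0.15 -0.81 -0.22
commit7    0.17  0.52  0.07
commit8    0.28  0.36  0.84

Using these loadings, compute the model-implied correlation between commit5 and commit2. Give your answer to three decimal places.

r̂ = Σ λ_i·λ_j across factors = (0.11)(0.07) + (0.35)(0.43) + (0.60)(0.10)
  = +0.0077 +0.1505 +0.0600 = 0.2182

0.218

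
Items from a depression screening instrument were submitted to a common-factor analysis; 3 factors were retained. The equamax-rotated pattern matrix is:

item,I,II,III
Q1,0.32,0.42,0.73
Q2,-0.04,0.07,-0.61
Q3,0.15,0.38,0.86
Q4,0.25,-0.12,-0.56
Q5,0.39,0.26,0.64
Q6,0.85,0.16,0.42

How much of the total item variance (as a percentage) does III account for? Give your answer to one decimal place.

SS loadings for III = 0.73² + (-0.61)² + 0.86² + (-0.56)² + 0.64² + 0.42² = 2.5442
With 6 standardized items, total variance = 6. Proportion = 2.5442/6 = 0.4240 → 42.40%.

42.4%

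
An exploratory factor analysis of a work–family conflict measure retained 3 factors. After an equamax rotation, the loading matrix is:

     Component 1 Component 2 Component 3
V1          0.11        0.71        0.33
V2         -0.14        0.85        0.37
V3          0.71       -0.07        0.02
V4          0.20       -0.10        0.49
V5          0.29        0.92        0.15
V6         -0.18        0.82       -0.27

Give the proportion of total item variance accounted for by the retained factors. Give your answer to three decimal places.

Communalities: 0.6251, 0.8790, 0.5094, 0.2901, 0.9530, 0.7777; Σh² = 4.0343.
Total variance with 6 standardized items is 6, so the solution explains 4.0343/6 = 0.6724.

0.672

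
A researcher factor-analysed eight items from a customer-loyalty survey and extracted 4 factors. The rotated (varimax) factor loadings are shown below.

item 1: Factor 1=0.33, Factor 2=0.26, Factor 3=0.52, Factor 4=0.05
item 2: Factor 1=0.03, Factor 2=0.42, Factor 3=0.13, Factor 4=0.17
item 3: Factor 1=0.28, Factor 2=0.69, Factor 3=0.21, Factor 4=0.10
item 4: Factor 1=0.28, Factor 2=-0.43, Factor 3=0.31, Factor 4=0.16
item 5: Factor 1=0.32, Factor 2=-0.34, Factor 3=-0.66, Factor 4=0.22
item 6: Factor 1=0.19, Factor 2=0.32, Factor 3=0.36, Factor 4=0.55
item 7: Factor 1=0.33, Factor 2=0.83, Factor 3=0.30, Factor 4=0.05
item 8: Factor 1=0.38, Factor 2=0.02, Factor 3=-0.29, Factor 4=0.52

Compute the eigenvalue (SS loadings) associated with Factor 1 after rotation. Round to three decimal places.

0.658

SS loadings for Factor 1 = 0.33² + 0.03² + 0.28² + 0.28² + 0.32² + 0.19² + 0.33² + 0.38² = 0.1089 + 0.0009 + 0.0784 + 0.0784 + 0.1024 + 0.0361 + 0.1089 + 0.1444 = 0.6584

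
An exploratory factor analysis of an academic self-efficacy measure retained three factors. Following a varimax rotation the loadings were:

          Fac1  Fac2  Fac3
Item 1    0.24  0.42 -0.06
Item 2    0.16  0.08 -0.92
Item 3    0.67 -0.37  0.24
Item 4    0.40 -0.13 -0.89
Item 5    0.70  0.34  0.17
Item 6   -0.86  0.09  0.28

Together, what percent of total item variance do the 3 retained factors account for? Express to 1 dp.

Communalities: 0.2376, 0.8784, 0.6434, 0.9690, 0.6345, 0.8261; Σh² = 4.1890.
Total variance with 6 standardized items is 6, so the solution explains 4.1890/6 = 0.6982 = 69.82%.

69.8%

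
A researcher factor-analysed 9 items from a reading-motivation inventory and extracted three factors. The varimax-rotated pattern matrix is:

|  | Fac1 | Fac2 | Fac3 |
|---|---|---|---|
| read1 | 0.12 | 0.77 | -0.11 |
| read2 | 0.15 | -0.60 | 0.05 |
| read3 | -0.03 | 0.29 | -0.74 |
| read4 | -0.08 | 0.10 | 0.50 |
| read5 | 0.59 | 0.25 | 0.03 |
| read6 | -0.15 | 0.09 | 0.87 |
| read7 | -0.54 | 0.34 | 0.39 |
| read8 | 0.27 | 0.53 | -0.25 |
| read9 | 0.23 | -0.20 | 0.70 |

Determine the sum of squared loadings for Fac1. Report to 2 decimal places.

SS loadings for Fac1 = 0.12² + 0.15² + (-0.03)² + (-0.08)² + 0.59² + (-0.15)² + (-0.54)² + 0.27² + 0.23² = 0.0144 + 0.0225 + 0.0009 + 0.0064 + 0.3481 + 0.0225 + 0.2916 + 0.0729 + 0.0529 = 0.8322

0.83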